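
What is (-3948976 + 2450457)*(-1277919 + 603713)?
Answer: 1010310500914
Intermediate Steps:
(-3948976 + 2450457)*(-1277919 + 603713) = -1498519*(-674206) = 1010310500914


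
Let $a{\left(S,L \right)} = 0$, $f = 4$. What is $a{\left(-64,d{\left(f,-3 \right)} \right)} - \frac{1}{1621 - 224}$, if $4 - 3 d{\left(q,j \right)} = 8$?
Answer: $- \frac{1}{1397} \approx -0.00071582$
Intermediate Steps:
$d{\left(q,j \right)} = - \frac{4}{3}$ ($d{\left(q,j \right)} = \frac{4}{3} - \frac{8}{3} = - \frac{4}{3}$)
$a{\left(-64,d{\left(f,-3 \right)} \right)} - \frac{1}{1621 - 224} = 0 - \frac{1}{1621 - 224} = 0 - \frac{1}{1397} = - \frac{1}{1397}$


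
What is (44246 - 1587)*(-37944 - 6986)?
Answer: -1916668870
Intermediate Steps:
(44246 - 1587)*(-37944 - 6986) = 42659*(-44930) = -1916668870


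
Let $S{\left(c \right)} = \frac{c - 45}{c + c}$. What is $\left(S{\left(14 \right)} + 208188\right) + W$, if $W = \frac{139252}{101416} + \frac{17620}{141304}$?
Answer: $\frac{186465057117877}{895655404} \approx 2.0819 \cdot 10^{5}$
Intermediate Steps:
$S{\left(c \right)} = \frac{-45 + c}{2 c}$
$W = \frac{335372102}{223913851}$ ($W = 139252 \cdot \frac{1}{101416} + 17620 \cdot \frac{1}{141304} = \frac{34813}{25354} + \frac{4405}{35326} = \frac{335372102}{223913851} \approx 1.4978$)
$\left(S{\left(14 \right)} + 208188\right) + W = \left(\frac{-45 + 14}{2 \cdot 14} + 208188\right) + \frac{335372102}{223913851} = \left(\frac{1}{2} \cdot \frac{1}{14} \left(-31\right) + 208188\right) + \frac{335372102}{223913851} = \left(- \frac{31}{28} + 208188\right) + \frac{335372102}{223913851} = \frac{5829233}{28} + \frac{335372102}{223913851} = \frac{186465057117877}{895655404}$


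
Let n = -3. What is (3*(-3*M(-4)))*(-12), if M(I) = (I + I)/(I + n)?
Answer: 864/7 ≈ 123.43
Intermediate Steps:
M(I) = 2*I/(-3 + I) (M(I) = (I + I)/(I - 3) = (2*I)/(-3 + I) = 2*I/(-3 + I))
(3*(-3*M(-4)))*(-12) = (3*(-6*(-4)/(-3 - 4)))*(-12) = (3*(-6*(-4)/(-7)))*(-12) = (3*(-6*(-4)*(-1)/7))*(-12) = (3*(-3*8/7))*(-12) = (3*(-24/7))*(-12) = -72/7*(-12) = 864/7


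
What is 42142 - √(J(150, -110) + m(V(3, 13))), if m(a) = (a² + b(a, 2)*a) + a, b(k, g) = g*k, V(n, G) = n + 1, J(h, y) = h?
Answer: 42142 - √202 ≈ 42128.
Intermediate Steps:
V(n, G) = 1 + n
m(a) = a + 3*a² (m(a) = (a² + (2*a)*a) + a = (a² + 2*a²) + a = 3*a² + a = a + 3*a²)
42142 - √(J(150, -110) + m(V(3, 13))) = 42142 - √(150 + (1 + 3)*(1 + 3*(1 + 3))) = 42142 - √(150 + 4*(1 + 3*4)) = 42142 - √(150 + 4*(1 + 12)) = 42142 - √(150 + 4*13) = 42142 - √(150 + 52) = 42142 - √202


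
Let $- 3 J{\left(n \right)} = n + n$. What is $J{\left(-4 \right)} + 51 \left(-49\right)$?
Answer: $- \frac{7489}{3} \approx -2496.3$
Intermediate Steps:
$J{\left(n \right)} = - \frac{2 n}{3}$ ($J{\left(n \right)} = - \frac{n + n}{3} = - \frac{2 n}{3}$)
$J{\left(-4 \right)} + 51 \left(-49\right) = \left(- \frac{2}{3}\right) \left(-4\right) + 51 \left(-49\right) = \frac{8}{3} - 2499 = - \frac{7489}{3}$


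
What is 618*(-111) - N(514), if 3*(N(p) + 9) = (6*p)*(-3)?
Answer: -65505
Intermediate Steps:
N(p) = -9 - 6*p (N(p) = -9 + ((6*p)*(-3))/3 = -9 + (-18*p)/3 = -9 - 6*p)
618*(-111) - N(514) = 618*(-111) - (-9 - 6*514) = -68598 - (-9 - 3084) = -68598 - 1*(-3093) = -68598 + 3093 = -65505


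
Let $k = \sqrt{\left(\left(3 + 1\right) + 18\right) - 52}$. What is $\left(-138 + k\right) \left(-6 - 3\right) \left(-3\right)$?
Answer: $-3726 + 27 i \sqrt{30} \approx -3726.0 + 147.89 i$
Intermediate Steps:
$k = i \sqrt{30}$ ($k = \sqrt{\left(4 + 18\right) - 52} = \sqrt{22 - 52} = \sqrt{-30} = i \sqrt{30} \approx 5.4772 i$)
$\left(-138 + k\right) \left(-6 - 3\right) \left(-3\right) = \left(-138 + i \sqrt{30}\right) \left(-6 - 3\right) \left(-3\right) = \left(-138 + i \sqrt{30}\right) \left(\left(-9\right) \left(-3\right)\right) = \left(-138 + i \sqrt{30}\right) 27 = -3726 + 27 i \sqrt{30}$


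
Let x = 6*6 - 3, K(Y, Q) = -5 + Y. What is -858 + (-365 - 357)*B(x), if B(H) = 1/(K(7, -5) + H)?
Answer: -30752/35 ≈ -878.63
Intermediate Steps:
x = 33 (x = 36 - 3 = 33)
B(H) = 1/(2 + H) (B(H) = 1/((-5 + 7) + H) = 1/(2 + H))
-858 + (-365 - 357)*B(x) = -858 + (-365 - 357)/(2 + 33) = -858 - 722/35 = -30752/35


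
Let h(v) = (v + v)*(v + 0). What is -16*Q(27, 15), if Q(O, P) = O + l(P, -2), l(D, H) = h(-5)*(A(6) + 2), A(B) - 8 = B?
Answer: -13232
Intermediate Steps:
h(v) = 2*v² (h(v) = (2*v)*v = 2*v²)
A(B) = 8 + B
l(D, H) = 800 (l(D, H) = (2*(-5)²)*((8 + 6) + 2) = (2*25)*(14 + 2) = 50*16 = 800)
Q(O, P) = 800 + O (Q(O, P) = O + 800 = 800 + O)
-16*Q(27, 15) = -16*(800 + 27) = -16*827 = -13232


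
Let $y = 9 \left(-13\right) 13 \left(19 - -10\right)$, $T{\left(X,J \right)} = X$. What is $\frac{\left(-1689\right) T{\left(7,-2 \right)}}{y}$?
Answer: $\frac{3941}{14703} \approx 0.26804$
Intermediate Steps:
$y = -44109$ ($y = \left(-117\right) 13 \left(19 + 10\right) = \left(-1521\right) 29 = -44109$)
$\frac{\left(-1689\right) T{\left(7,-2 \right)}}{y} = \frac{\left(-1689\right) 7}{-44109} = \left(-11823\right) \left(- \frac{1}{44109}\right) = \frac{3941}{14703}$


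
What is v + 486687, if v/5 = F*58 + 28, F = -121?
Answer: 451737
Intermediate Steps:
v = -34950 (v = 5*(-121*58 + 28) = 5*(-7018 + 28) = 5*(-6990) = -34950)
v + 486687 = -34950 + 486687 = 451737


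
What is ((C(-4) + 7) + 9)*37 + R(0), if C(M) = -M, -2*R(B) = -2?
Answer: 741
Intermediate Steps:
R(B) = 1 (R(B) = -½*(-2) = 1)
((C(-4) + 7) + 9)*37 + R(0) = ((-1*(-4) + 7) + 9)*37 + 1 = ((4 + 7) + 9)*37 + 1 = (11 + 9)*37 + 1 = 20*37 + 1 = 740 + 1 = 741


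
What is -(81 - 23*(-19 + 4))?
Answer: -426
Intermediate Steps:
-(81 - 23*(-19 + 4)) = -(81 - 23*(-15)) = -(81 + 345) = -1*426 = -426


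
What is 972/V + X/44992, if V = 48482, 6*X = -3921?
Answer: 12049237/2181302144 ≈ 0.0055239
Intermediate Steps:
X = -1307/2 (X = (⅙)*(-3921) = -1307/2 ≈ -653.50)
972/V + X/44992 = 972/48482 - 1307/2/44992 = 972*(1/48482) - 1307/2*1/44992 = 486/24241 - 1307/89984 = 12049237/2181302144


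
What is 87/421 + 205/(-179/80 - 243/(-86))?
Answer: 297065201/851683 ≈ 348.80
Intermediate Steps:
87/421 + 205/(-179/80 - 243/(-86)) = 87*(1/421) + 205/(-179*1/80 - 243*(-1/86)) = 87/421 + 205/(-179/80 + 243/86) = 87/421 + 205/(2023/3440) = 87/421 + 205*(3440/2023) = 87/421 + 705200/2023 = 297065201/851683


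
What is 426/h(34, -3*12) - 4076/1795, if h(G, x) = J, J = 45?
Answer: 7750/1077 ≈ 7.1959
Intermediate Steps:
h(G, x) = 45
426/h(34, -3*12) - 4076/1795 = 426/45 - 4076/1795 = 426*(1/45) - 4076*1/1795 = 142/15 - 4076/1795 = 7750/1077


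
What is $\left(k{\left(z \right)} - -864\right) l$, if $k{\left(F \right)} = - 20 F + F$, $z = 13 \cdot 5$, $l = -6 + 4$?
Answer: $742$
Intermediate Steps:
$l = -2$
$z = 65$
$k{\left(F \right)} = - 19 F$
$\left(k{\left(z \right)} - -864\right) l = \left(\left(-19\right) 65 - -864\right) \left(-2\right) = \left(-1235 + 864\right) \left(-2\right) = \left(-371\right) \left(-2\right) = 742$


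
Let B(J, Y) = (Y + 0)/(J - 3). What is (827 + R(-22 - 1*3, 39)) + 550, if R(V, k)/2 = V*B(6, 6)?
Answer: 1277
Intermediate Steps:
B(J, Y) = Y/(-3 + J)
R(V, k) = 4*V (R(V, k) = 2*(V*(6/(-3 + 6))) = 2*(V*(6/3)) = 2*(V*(6*(⅓))) = 2*(V*2) = 2*(2*V) = 4*V)
(827 + R(-22 - 1*3, 39)) + 550 = (827 + 4*(-22 - 1*3)) + 550 = (827 + 4*(-22 - 3)) + 550 = (827 + 4*(-25)) + 550 = (827 - 100) + 550 = 727 + 550 = 1277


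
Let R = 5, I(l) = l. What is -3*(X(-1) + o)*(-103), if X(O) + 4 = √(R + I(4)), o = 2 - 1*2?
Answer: -309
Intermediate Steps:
o = 0 (o = 2 - 2 = 0)
X(O) = -1 (X(O) = -4 + √(5 + 4) = -4 + √9 = -4 + 3 = -1)
-3*(X(-1) + o)*(-103) = -3*(-1 + 0)*(-103) = -3*(-1)*(-103) = 3*(-103) = -309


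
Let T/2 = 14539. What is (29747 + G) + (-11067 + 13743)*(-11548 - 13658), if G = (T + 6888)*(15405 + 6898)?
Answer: 734728189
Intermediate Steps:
T = 29078 (T = 2*14539 = 29078)
G = 802149698 (G = (29078 + 6888)*(15405 + 6898) = 35966*22303 = 802149698)
(29747 + G) + (-11067 + 13743)*(-11548 - 13658) = (29747 + 802149698) + (-11067 + 13743)*(-11548 - 13658) = 802179445 + 2676*(-25206) = 802179445 - 67451256 = 734728189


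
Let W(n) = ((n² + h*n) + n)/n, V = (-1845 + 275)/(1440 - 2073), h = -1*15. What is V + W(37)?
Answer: 16129/633 ≈ 25.480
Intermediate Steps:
h = -15
V = 1570/633 (V = -1570/(-633) = -1570*(-1/633) = 1570/633 ≈ 2.4803)
W(n) = (n² - 14*n)/n (W(n) = ((n² - 15*n) + n)/n = (n² - 14*n)/n)
V + W(37) = 1570/633 + (-14 + 37) = 1570/633 + 23 = 16129/633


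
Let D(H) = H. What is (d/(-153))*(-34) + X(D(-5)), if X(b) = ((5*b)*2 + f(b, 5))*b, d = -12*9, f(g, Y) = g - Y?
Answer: 276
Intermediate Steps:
d = -108
X(b) = b*(-5 + 11*b) (X(b) = ((5*b)*2 + (b - 1*5))*b = (10*b + (b - 5))*b = (10*b + (-5 + b))*b = (-5 + 11*b)*b = b*(-5 + 11*b))
(d/(-153))*(-34) + X(D(-5)) = -108/(-153)*(-34) - 5*(-5 + 11*(-5)) = -108*(-1/153)*(-34) - 5*(-5 - 55) = (12/17)*(-34) - 5*(-60) = -24 + 300 = 276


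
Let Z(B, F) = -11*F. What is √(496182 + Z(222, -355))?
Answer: √500087 ≈ 707.17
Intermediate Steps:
√(496182 + Z(222, -355)) = √(496182 - 11*(-355)) = √(496182 + 3905) = √500087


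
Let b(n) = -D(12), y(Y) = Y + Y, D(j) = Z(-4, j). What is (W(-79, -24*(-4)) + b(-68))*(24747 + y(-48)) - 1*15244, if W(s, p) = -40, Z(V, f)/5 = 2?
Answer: -1247794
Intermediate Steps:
Z(V, f) = 10 (Z(V, f) = 5*2 = 10)
D(j) = 10
y(Y) = 2*Y
b(n) = -10 (b(n) = -1*10 = -10)
(W(-79, -24*(-4)) + b(-68))*(24747 + y(-48)) - 1*15244 = (-40 - 10)*(24747 + 2*(-48)) - 1*15244 = -50*(24747 - 96) - 15244 = -50*24651 - 15244 = -1232550 - 15244 = -1247794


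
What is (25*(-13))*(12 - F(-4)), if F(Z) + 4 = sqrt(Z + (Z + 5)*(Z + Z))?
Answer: -5200 + 650*I*sqrt(3) ≈ -5200.0 + 1125.8*I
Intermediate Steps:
F(Z) = -4 + sqrt(Z + 2*Z*(5 + Z)) (F(Z) = -4 + sqrt(Z + (Z + 5)*(Z + Z)) = -4 + sqrt(Z + (5 + Z)*(2*Z)) = -4 + sqrt(Z + 2*Z*(5 + Z)))
(25*(-13))*(12 - F(-4)) = (25*(-13))*(12 - (-4 + sqrt(-4*(11 + 2*(-4))))) = -325*(12 - (-4 + sqrt(-4*(11 - 8)))) = -325*(12 - (-4 + sqrt(-4*3))) = -325*(12 - (-4 + sqrt(-12))) = -325*(12 - (-4 + 2*I*sqrt(3))) = -325*(12 + (4 - 2*I*sqrt(3))) = -325*(16 - 2*I*sqrt(3)) = -5200 + 650*I*sqrt(3)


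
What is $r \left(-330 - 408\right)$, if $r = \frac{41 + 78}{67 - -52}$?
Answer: $-738$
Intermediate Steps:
$r = 1$ ($r = \frac{119}{67 + \left(-70 + 122\right)} = \frac{119}{67 + 52} = \frac{119}{119} = 119 \cdot \frac{1}{119} = 1$)
$r \left(-330 - 408\right) = 1 \left(-330 - 408\right) = 1 \left(-738\right) = -738$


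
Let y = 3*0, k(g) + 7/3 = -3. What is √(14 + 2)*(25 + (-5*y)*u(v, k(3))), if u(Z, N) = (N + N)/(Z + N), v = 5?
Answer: 100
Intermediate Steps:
k(g) = -16/3 (k(g) = -7/3 - 3 = -16/3)
u(Z, N) = 2*N/(N + Z) (u(Z, N) = (2*N)/(N + Z) = 2*N/(N + Z))
y = 0
√(14 + 2)*(25 + (-5*y)*u(v, k(3))) = √(14 + 2)*(25 + (-5*0)*(2*(-16/3)/(-16/3 + 5))) = √16*(25 + 0*(2*(-16/3)/(-⅓))) = 4*(25 + 0*(2*(-16/3)*(-3))) = 4*(25 + 0*32) = 4*(25 + 0) = 4*25 = 100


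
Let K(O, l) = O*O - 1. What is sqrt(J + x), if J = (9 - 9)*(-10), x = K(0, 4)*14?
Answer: I*sqrt(14) ≈ 3.7417*I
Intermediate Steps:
K(O, l) = -1 + O**2 (K(O, l) = O**2 - 1 = -1 + O**2)
x = -14 (x = (-1 + 0**2)*14 = (-1 + 0)*14 = -1*14 = -14)
J = 0 (J = 0*(-10) = 0)
sqrt(J + x) = sqrt(0 - 14) = sqrt(-14) = I*sqrt(14)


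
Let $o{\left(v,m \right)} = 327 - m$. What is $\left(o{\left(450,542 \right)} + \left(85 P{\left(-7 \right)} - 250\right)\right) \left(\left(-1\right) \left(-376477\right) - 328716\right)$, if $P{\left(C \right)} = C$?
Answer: $-50626660$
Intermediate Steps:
$\left(o{\left(450,542 \right)} + \left(85 P{\left(-7 \right)} - 250\right)\right) \left(\left(-1\right) \left(-376477\right) - 328716\right) = \left(\left(327 - 542\right) + \left(85 \left(-7\right) - 250\right)\right) \left(\left(-1\right) \left(-376477\right) - 328716\right) = \left(\left(327 - 542\right) - 845\right) \left(376477 - 328716\right) = \left(-215 - 845\right) 47761 = \left(-1060\right) 47761 = -50626660$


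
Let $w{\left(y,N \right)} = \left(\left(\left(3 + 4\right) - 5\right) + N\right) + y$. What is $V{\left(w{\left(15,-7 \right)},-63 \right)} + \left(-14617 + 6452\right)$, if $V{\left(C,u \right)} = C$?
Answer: $-8155$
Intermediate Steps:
$w{\left(y,N \right)} = 2 + N + y$ ($w{\left(y,N \right)} = \left(\left(7 - 5\right) + N\right) + y = \left(2 + N\right) + y = 2 + N + y$)
$V{\left(w{\left(15,-7 \right)},-63 \right)} + \left(-14617 + 6452\right) = \left(2 - 7 + 15\right) + \left(-14617 + 6452\right) = 10 - 8165 = -8155$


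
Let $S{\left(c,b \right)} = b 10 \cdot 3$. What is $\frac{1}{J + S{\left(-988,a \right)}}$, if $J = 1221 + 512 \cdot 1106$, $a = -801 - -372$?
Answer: $\frac{1}{554623} \approx 1.803 \cdot 10^{-6}$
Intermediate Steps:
$a = -429$ ($a = -801 + 372 = -429$)
$S{\left(c,b \right)} = 30 b$ ($S{\left(c,b \right)} = 10 b 3 = 30 b$)
$J = 567493$ ($J = 1221 + 566272 = 567493$)
$\frac{1}{J + S{\left(-988,a \right)}} = \frac{1}{567493 + 30 \left(-429\right)} = \frac{1}{567493 - 12870} = \frac{1}{554623}$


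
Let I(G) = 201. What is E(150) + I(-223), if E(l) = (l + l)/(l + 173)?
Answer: 65223/323 ≈ 201.93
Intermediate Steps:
E(l) = 2*l/(173 + l) (E(l) = (2*l)/(173 + l) = 2*l/(173 + l))
E(150) + I(-223) = 2*150/(173 + 150) + 201 = 2*150/323 + 201 = 2*150*(1/323) + 201 = 300/323 + 201 = 65223/323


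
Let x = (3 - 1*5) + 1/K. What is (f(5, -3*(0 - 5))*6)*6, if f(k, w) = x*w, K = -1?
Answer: -1620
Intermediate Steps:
x = -3 (x = (3 - 1*5) + 1/(-1) = (3 - 5) + 1*(-1) = -2 - 1 = -3)
f(k, w) = -3*w
(f(5, -3*(0 - 5))*6)*6 = (-(-9)*(0 - 5)*6)*6 = (-(-9)*(-5)*6)*6 = (-3*15*6)*6 = -45*6*6 = -270*6 = -1620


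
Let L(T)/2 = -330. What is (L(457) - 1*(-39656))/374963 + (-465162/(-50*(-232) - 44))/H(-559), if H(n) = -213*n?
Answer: 8913611589331/85987655797446 ≈ 0.10366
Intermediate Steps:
L(T) = -660 (L(T) = 2*(-330) = -660)
(L(457) - 1*(-39656))/374963 + (-465162/(-50*(-232) - 44))/H(-559) = (-660 - 1*(-39656))/374963 + (-465162/(-50*(-232) - 44))/((-213*(-559))) = (-660 + 39656)*(1/374963) - 465162/(11600 - 44)/119067 = 38996*(1/374963) - 465162/11556*(1/119067) = 38996/374963 - 465162*1/11556*(1/119067) = 38996/374963 - 77527/1926*1/119067 = 38996/374963 - 77527/229323042 = 8913611589331/85987655797446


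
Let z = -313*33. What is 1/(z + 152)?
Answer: -1/10177 ≈ -9.8261e-5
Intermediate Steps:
z = -10329
1/(z + 152) = 1/(-10329 + 152) = 1/(-10177) = -1/10177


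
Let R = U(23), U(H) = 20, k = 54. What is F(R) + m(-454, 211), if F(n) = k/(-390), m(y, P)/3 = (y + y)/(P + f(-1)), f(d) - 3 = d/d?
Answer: -35799/2795 ≈ -12.808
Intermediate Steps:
f(d) = 4 (f(d) = 3 + d/d = 3 + 1 = 4)
m(y, P) = 6*y/(4 + P) (m(y, P) = 3*((y + y)/(P + 4)) = 3*((2*y)/(4 + P)) = 3*(2*y/(4 + P)) = 6*y/(4 + P))
R = 20
F(n) = -9/65 (F(n) = 54/(-390) = 54*(-1/390) = -9/65)
F(R) + m(-454, 211) = -9/65 + 6*(-454)/(4 + 211) = -9/65 + 6*(-454)/215 = -9/65 + 6*(-454)*(1/215) = -9/65 - 2724/215 = -35799/2795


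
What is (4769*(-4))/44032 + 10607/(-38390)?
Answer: -149921883/211298560 ≈ -0.70953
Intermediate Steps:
(4769*(-4))/44032 + 10607/(-38390) = -19076*1/44032 + 10607*(-1/38390) = -4769/11008 - 10607/38390 = -149921883/211298560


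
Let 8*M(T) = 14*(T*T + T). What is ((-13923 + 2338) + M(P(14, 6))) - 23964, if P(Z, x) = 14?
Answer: -70363/2 ≈ -35182.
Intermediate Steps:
M(T) = 7*T/4 + 7*T**2/4 (M(T) = (14*(T*T + T))/8 = (14*(T**2 + T))/8 = (14*(T + T**2))/8 = (14*T + 14*T**2)/8 = 7*T/4 + 7*T**2/4)
((-13923 + 2338) + M(P(14, 6))) - 23964 = ((-13923 + 2338) + (7/4)*14*(1 + 14)) - 23964 = (-11585 + (7/4)*14*15) - 23964 = (-11585 + 735/2) - 23964 = -22435/2 - 23964 = -70363/2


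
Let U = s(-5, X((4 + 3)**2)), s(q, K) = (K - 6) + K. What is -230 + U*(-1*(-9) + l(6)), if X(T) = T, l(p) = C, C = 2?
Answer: 782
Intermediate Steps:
l(p) = 2
s(q, K) = -6 + 2*K (s(q, K) = (-6 + K) + K = -6 + 2*K)
U = 92 (U = -6 + 2*(4 + 3)**2 = -6 + 2*7**2 = -6 + 2*49 = -6 + 98 = 92)
-230 + U*(-1*(-9) + l(6)) = -230 + 92*(-1*(-9) + 2) = -230 + 92*(9 + 2) = -230 + 92*11 = -230 + 1012 = 782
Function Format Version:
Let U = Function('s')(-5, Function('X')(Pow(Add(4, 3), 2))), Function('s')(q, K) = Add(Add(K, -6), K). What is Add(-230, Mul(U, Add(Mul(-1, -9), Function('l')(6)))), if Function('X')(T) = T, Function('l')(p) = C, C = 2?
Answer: 782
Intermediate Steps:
Function('l')(p) = 2
Function('s')(q, K) = Add(-6, Mul(2, K)) (Function('s')(q, K) = Add(Add(-6, K), K) = Add(-6, Mul(2, K)))
U = 92 (U = Add(-6, Mul(2, Pow(Add(4, 3), 2))) = Add(-6, Mul(2, Pow(7, 2))) = Add(-6, Mul(2, 49)) = Add(-6, 98) = 92)
Add(-230, Mul(U, Add(Mul(-1, -9), Function('l')(6)))) = Add(-230, Mul(92, Add(Mul(-1, -9), 2))) = Add(-230, Mul(92, Add(9, 2))) = Add(-230, Mul(92, 11)) = Add(-230, 1012) = 782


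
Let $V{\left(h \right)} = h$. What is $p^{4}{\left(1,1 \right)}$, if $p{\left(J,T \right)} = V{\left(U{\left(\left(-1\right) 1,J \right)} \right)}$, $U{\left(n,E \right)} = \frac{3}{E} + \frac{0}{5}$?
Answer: $81$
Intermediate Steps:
$U{\left(n,E \right)} = \frac{3}{E}$ ($U{\left(n,E \right)} = \frac{3}{E} + 0 \cdot \frac{1}{5} = \frac{3}{E} + 0 = \frac{3}{E}$)
$p{\left(J,T \right)} = \frac{3}{J}$
$p^{4}{\left(1,1 \right)} = \left(\frac{3}{1}\right)^{4} = \left(3 \cdot 1\right)^{4} = 3^{4} = 81$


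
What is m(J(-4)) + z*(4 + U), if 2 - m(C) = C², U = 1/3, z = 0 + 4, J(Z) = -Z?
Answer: 10/3 ≈ 3.3333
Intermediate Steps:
z = 4
U = ⅓ ≈ 0.33333
m(C) = 2 - C²
m(J(-4)) + z*(4 + U) = (2 - (-1*(-4))²) + 4*(4 + ⅓) = (2 - 1*4²) + 4*(13/3) = (2 - 1*16) + 52/3 = (2 - 16) + 52/3 = -14 + 52/3 = 10/3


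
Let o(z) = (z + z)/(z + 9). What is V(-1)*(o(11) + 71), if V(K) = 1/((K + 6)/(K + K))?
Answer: -721/25 ≈ -28.840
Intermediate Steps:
V(K) = 2*K/(6 + K) (V(K) = 1/((6 + K)/((2*K))) = 1/((6 + K)*(1/(2*K))) = 1/((6 + K)/(2*K)) = 2*K/(6 + K))
o(z) = 2*z/(9 + z) (o(z) = (2*z)/(9 + z) = 2*z/(9 + z))
V(-1)*(o(11) + 71) = (2*(-1)/(6 - 1))*(2*11/(9 + 11) + 71) = (2*(-1)/5)*(2*11/20 + 71) = (2*(-1)*(1/5))*(2*11*(1/20) + 71) = -2*(11/10 + 71)/5 = -2/5*721/10 = -721/25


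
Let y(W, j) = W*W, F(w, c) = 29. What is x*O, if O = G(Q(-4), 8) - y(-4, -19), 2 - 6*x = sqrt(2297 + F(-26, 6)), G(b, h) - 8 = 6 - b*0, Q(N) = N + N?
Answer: -2/3 + sqrt(2326)/3 ≈ 15.410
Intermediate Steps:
Q(N) = 2*N
y(W, j) = W**2
G(b, h) = 14 (G(b, h) = 8 + (6 - b*0) = 8 + (6 - 1*0) = 8 + (6 + 0) = 8 + 6 = 14)
x = 1/3 - sqrt(2326)/6 (x = 1/3 - sqrt(2297 + 29)/6 = 1/3 - sqrt(2326)/6 ≈ -7.7048)
O = -2 (O = 14 - 1*(-4)**2 = 14 - 1*16 = 14 - 16 = -2)
x*O = (1/3 - sqrt(2326)/6)*(-2) = -2/3 + sqrt(2326)/3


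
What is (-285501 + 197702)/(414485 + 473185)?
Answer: -87799/887670 ≈ -0.098909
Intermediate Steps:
(-285501 + 197702)/(414485 + 473185) = -87799/887670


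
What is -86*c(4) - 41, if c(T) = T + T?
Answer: -729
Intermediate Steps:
c(T) = 2*T
-86*c(4) - 41 = -172*4 - 41 = -86*8 - 41 = -688 - 41 = -729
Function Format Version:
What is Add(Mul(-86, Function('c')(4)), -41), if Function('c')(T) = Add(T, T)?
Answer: -729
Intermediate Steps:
Function('c')(T) = Mul(2, T)
Add(Mul(-86, Function('c')(4)), -41) = Add(Mul(-86, Mul(2, 4)), -41) = Add(Mul(-86, 8), -41) = Add(-688, -41) = -729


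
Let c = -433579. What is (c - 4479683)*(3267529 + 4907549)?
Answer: -40166300084436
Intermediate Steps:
(c - 4479683)*(3267529 + 4907549) = (-433579 - 4479683)*(3267529 + 4907549) = -4913262*8175078 = -40166300084436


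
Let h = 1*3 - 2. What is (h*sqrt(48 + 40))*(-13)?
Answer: -26*sqrt(22) ≈ -121.95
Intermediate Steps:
h = 1 (h = 3 - 2 = 1)
(h*sqrt(48 + 40))*(-13) = (1*sqrt(48 + 40))*(-13) = (1*sqrt(88))*(-13) = (1*(2*sqrt(22)))*(-13) = (2*sqrt(22))*(-13) = -26*sqrt(22)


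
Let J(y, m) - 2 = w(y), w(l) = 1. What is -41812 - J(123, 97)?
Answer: -41815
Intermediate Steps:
J(y, m) = 3 (J(y, m) = 2 + 1 = 3)
-41812 - J(123, 97) = -41812 - 1*3 = -41812 - 3 = -41815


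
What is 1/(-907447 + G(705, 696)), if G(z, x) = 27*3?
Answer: -1/907366 ≈ -1.1021e-6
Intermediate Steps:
G(z, x) = 81
1/(-907447 + G(705, 696)) = 1/(-907447 + 81) = 1/(-907366) = -1/907366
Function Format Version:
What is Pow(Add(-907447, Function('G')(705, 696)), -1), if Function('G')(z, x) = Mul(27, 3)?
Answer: Rational(-1, 907366) ≈ -1.1021e-6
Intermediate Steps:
Function('G')(z, x) = 81
Pow(Add(-907447, Function('G')(705, 696)), -1) = Pow(Add(-907447, 81), -1) = Pow(-907366, -1) = Rational(-1, 907366)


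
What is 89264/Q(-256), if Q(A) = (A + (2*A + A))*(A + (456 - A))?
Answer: -5579/29184 ≈ -0.19117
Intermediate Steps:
Q(A) = 1824*A (Q(A) = (A + 3*A)*456 = (4*A)*456 = 1824*A)
89264/Q(-256) = 89264/((1824*(-256))) = 89264/(-466944) = 89264*(-1/466944) = -5579/29184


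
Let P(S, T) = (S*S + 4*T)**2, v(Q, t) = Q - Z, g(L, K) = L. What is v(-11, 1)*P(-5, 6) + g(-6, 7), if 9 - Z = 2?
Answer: -43224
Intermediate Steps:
Z = 7 (Z = 9 - 1*2 = 9 - 2 = 7)
v(Q, t) = -7 + Q (v(Q, t) = Q - 1*7 = Q - 7 = -7 + Q)
P(S, T) = (S**2 + 4*T)**2
v(-11, 1)*P(-5, 6) + g(-6, 7) = (-7 - 11)*((-5)**2 + 4*6)**2 - 6 = -18*(25 + 24)**2 - 6 = -18*49**2 - 6 = -18*2401 - 6 = -43218 - 6 = -43224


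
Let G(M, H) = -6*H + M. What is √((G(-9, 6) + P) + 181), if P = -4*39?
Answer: 2*I*√5 ≈ 4.4721*I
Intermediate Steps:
G(M, H) = M - 6*H
P = -156
√((G(-9, 6) + P) + 181) = √(((-9 - 6*6) - 156) + 181) = √(((-9 - 36) - 156) + 181) = √((-45 - 156) + 181) = √(-201 + 181) = √(-20) = 2*I*√5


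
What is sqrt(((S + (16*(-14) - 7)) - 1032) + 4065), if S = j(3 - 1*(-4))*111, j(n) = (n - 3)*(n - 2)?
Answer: 9*sqrt(62) ≈ 70.866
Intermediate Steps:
j(n) = (-3 + n)*(-2 + n)
S = 2220 (S = (6 + (3 - 1*(-4))**2 - 5*(3 - 1*(-4)))*111 = (6 + (3 + 4)**2 - 5*(3 + 4))*111 = (6 + 7**2 - 5*7)*111 = (6 + 49 - 35)*111 = 20*111 = 2220)
sqrt(((S + (16*(-14) - 7)) - 1032) + 4065) = sqrt(((2220 + (16*(-14) - 7)) - 1032) + 4065) = sqrt(((2220 + (-224 - 7)) - 1032) + 4065) = sqrt(((2220 - 231) - 1032) + 4065) = sqrt((1989 - 1032) + 4065) = sqrt(957 + 4065) = sqrt(5022) = 9*sqrt(62)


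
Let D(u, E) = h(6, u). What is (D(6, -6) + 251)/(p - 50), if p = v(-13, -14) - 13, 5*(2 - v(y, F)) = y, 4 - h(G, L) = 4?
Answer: -1255/292 ≈ -4.2979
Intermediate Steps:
h(G, L) = 0 (h(G, L) = 4 - 1*4 = 4 - 4 = 0)
D(u, E) = 0
v(y, F) = 2 - y/5
p = -42/5 (p = (2 - ⅕*(-13)) - 13 = (2 + 13/5) - 13 = 23/5 - 13 = -42/5 ≈ -8.4000)
(D(6, -6) + 251)/(p - 50) = (0 + 251)/(-42/5 - 50) = 251/(-292/5) = 251*(-5/292) = -1255/292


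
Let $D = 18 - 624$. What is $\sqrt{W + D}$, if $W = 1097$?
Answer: $\sqrt{491} \approx 22.159$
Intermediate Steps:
$D = -606$ ($D = 18 - 624 = -606$)
$\sqrt{W + D} = \sqrt{1097 - 606} = \sqrt{491}$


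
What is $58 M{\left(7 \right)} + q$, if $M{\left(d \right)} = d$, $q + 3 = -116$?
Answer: $287$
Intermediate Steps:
$q = -119$ ($q = -3 - 116 = -119$)
$58 M{\left(7 \right)} + q = 58 \cdot 7 - 119 = 406 - 119 = 287$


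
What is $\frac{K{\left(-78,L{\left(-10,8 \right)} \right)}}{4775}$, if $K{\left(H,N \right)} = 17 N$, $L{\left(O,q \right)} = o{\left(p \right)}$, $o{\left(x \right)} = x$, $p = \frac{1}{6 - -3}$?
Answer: $\frac{17}{42975} \approx 0.00039558$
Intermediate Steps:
$p = \frac{1}{9}$ ($p = \frac{1}{6 + 3} = \frac{1}{9} \approx 0.11111$)
$L{\left(O,q \right)} = \frac{1}{9}$
$\frac{K{\left(-78,L{\left(-10,8 \right)} \right)}}{4775} = \frac{17 \cdot \frac{1}{9}}{4775} = \frac{17}{9} \cdot \frac{1}{4775} = \frac{17}{42975}$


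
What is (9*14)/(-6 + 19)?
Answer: 126/13 ≈ 9.6923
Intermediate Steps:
(9*14)/(-6 + 19) = 126/13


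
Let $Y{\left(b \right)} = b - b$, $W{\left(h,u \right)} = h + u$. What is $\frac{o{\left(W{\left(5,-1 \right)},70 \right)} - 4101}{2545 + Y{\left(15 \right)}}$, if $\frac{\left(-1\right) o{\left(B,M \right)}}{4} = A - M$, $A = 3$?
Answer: $- \frac{3833}{2545} \approx -1.5061$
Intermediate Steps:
$o{\left(B,M \right)} = -12 + 4 M$ ($o{\left(B,M \right)} = - 4 \left(3 - M\right) = -12 + 4 M$)
$Y{\left(b \right)} = 0$
$\frac{o{\left(W{\left(5,-1 \right)},70 \right)} - 4101}{2545 + Y{\left(15 \right)}} = \frac{\left(-12 + 4 \cdot 70\right) - 4101}{2545 + 0} = \frac{\left(-12 + 280\right) - 4101}{2545} = \left(268 - 4101\right) \frac{1}{2545} = \left(-3833\right) \frac{1}{2545} = - \frac{3833}{2545}$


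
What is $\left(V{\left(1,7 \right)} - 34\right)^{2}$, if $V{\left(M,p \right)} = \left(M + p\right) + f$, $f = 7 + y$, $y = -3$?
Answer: $484$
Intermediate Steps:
$f = 4$ ($f = 7 - 3 = 4$)
$V{\left(M,p \right)} = 4 + M + p$ ($V{\left(M,p \right)} = \left(M + p\right) + 4 = 4 + M + p$)
$\left(V{\left(1,7 \right)} - 34\right)^{2} = \left(\left(4 + 1 + 7\right) - 34\right)^{2} = \left(12 - 34\right)^{2} = \left(-22\right)^{2} = 484$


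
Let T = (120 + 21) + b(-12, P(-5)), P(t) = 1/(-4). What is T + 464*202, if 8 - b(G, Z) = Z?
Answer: 375509/4 ≈ 93877.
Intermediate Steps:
P(t) = -¼
b(G, Z) = 8 - Z
T = 597/4 (T = (120 + 21) + (8 - 1*(-¼)) = 141 + (8 + ¼) = 141 + 33/4 = 597/4 ≈ 149.25)
T + 464*202 = 597/4 + 464*202 = 597/4 + 93728 = 375509/4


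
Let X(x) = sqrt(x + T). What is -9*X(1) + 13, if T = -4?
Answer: 13 - 9*I*sqrt(3) ≈ 13.0 - 15.588*I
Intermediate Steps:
X(x) = sqrt(-4 + x) (X(x) = sqrt(x - 4) = sqrt(-4 + x))
-9*X(1) + 13 = -9*sqrt(-4 + 1) + 13 = -9*I*sqrt(3) + 13 = 13 - 9*I*sqrt(3)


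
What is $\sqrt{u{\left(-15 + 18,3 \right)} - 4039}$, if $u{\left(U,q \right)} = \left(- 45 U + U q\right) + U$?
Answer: $i \sqrt{4162} \approx 64.514 i$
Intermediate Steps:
$u{\left(U,q \right)} = - 44 U + U q$
$\sqrt{u{\left(-15 + 18,3 \right)} - 4039} = \sqrt{\left(-15 + 18\right) \left(-44 + 3\right) - 4039} = \sqrt{3 \left(-41\right) - 4039} = \sqrt{-123 - 4039} = \sqrt{-4162} = i \sqrt{4162}$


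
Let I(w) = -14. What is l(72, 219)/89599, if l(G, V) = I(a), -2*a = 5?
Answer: -14/89599 ≈ -0.00015625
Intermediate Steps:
a = -5/2 (a = -1/2*5 = -5/2 ≈ -2.5000)
l(G, V) = -14
l(72, 219)/89599 = -14/89599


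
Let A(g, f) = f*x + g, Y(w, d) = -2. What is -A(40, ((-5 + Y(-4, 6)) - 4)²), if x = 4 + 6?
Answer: -1250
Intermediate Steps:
x = 10
A(g, f) = g + 10*f (A(g, f) = f*10 + g = 10*f + g = g + 10*f)
-A(40, ((-5 + Y(-4, 6)) - 4)²) = -(40 + 10*((-5 - 2) - 4)²) = -(40 + 10*(-7 - 4)²) = -(40 + 10*(-11)²) = -(40 + 10*121) = -(40 + 1210) = -1*1250 = -1250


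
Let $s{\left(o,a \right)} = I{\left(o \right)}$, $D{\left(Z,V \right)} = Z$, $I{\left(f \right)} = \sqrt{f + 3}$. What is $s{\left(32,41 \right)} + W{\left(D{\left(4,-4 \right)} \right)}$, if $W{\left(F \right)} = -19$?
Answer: $-19 + \sqrt{35} \approx -13.084$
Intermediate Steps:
$I{\left(f \right)} = \sqrt{3 + f}$
$s{\left(o,a \right)} = \sqrt{3 + o}$
$s{\left(32,41 \right)} + W{\left(D{\left(4,-4 \right)} \right)} = \sqrt{3 + 32} - 19 = \sqrt{35} - 19 = -19 + \sqrt{35}$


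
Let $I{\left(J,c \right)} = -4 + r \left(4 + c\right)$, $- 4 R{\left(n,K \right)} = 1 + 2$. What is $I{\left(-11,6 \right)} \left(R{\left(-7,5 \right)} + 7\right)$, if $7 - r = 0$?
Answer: $\frac{825}{2} \approx 412.5$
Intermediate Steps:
$r = 7$ ($r = 7 - 0 = 7 + 0 = 7$)
$R{\left(n,K \right)} = - \frac{3}{4}$ ($R{\left(n,K \right)} = - \frac{1 + 2}{4} = \left(- \frac{1}{4}\right) 3 = - \frac{3}{4}$)
$I{\left(J,c \right)} = 24 + 7 c$ ($I{\left(J,c \right)} = -4 + 7 \left(4 + c\right) = -4 + \left(28 + 7 c\right) = 24 + 7 c$)
$I{\left(-11,6 \right)} \left(R{\left(-7,5 \right)} + 7\right) = \left(24 + 7 \cdot 6\right) \left(- \frac{3}{4} + 7\right) = \left(24 + 42\right) \frac{25}{4} = 66 \cdot \frac{25}{4} = \frac{825}{2}$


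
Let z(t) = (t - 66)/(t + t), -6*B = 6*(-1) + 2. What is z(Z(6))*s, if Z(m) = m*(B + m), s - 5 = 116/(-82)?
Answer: -1911/1640 ≈ -1.1652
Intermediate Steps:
s = 147/41 (s = 5 + 116/(-82) = 5 + 116*(-1/82) = 5 - 58/41 = 147/41 ≈ 3.5854)
B = 2/3 (B = -(6*(-1) + 2)/6 = -(-6 + 2)/6 = -1/6*(-4) = 2/3 ≈ 0.66667)
Z(m) = m*(2/3 + m)
z(t) = (-66 + t)/(2*t) (z(t) = (-66 + t)/((2*t)) = (-66 + t)*(1/(2*t)) = (-66 + t)/(2*t))
z(Z(6))*s = ((-66 + (1/3)*6*(2 + 3*6))/(2*(((1/3)*6*(2 + 3*6)))))*(147/41) = ((-66 + (1/3)*6*(2 + 18))/(2*(((1/3)*6*(2 + 18)))))*(147/41) = ((-66 + (1/3)*6*20)/(2*(((1/3)*6*20))))*(147/41) = ((1/2)*(-66 + 40)/40)*(147/41) = ((1/2)*(1/40)*(-26))*(147/41) = -13/40*147/41 = -1911/1640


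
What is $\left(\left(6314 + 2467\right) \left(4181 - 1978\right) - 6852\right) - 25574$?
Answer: $19312117$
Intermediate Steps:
$\left(\left(6314 + 2467\right) \left(4181 - 1978\right) - 6852\right) - 25574 = \left(8781 \cdot 2203 - 6852\right) - 25574 = \left(19344543 - 6852\right) - 25574 = 19337691 - 25574 = 19312117$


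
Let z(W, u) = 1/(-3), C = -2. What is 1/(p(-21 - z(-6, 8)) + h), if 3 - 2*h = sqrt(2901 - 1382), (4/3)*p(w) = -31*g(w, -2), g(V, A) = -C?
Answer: -180/6581 + 14*sqrt(31)/6581 ≈ -0.015507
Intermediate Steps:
g(V, A) = 2 (g(V, A) = -1*(-2) = 2)
z(W, u) = -1/3
p(w) = -93/2 (p(w) = 3*(-31*2)/4 = (3/4)*(-62) = -93/2)
h = 3/2 - 7*sqrt(31)/2 (h = 3/2 - sqrt(2901 - 1382)/2 = 3/2 - 7*sqrt(31)/2 ≈ -17.987)
1/(p(-21 - z(-6, 8)) + h) = 1/(-93/2 + (3/2 - 7*sqrt(31)/2)) = 1/(-45 - 7*sqrt(31)/2)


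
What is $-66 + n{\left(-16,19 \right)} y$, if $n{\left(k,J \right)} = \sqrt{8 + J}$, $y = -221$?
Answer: $-66 - 663 \sqrt{3} \approx -1214.3$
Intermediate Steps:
$-66 + n{\left(-16,19 \right)} y = -66 + \sqrt{8 + 19} \left(-221\right) = -66 + \sqrt{27} \left(-221\right) = -66 + 3 \sqrt{3} \left(-221\right) = -66 - 663 \sqrt{3}$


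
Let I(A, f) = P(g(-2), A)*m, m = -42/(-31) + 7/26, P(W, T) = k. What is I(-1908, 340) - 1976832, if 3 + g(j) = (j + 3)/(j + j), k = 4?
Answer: -796660678/403 ≈ -1.9768e+6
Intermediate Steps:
g(j) = -3 + (3 + j)/(2*j) (g(j) = -3 + (j + 3)/(j + j) = -3 + (3 + j)/((2*j)) = -3 + (3 + j)*(1/(2*j)) = -3 + (3 + j)/(2*j))
P(W, T) = 4
m = 1309/806 (m = -42*(-1/31) + 7*(1/26) = 42/31 + 7/26 = 1309/806 ≈ 1.6241)
I(A, f) = 2618/403 (I(A, f) = 4*(1309/806) = 2618/403)
I(-1908, 340) - 1976832 = 2618/403 - 1976832 = -796660678/403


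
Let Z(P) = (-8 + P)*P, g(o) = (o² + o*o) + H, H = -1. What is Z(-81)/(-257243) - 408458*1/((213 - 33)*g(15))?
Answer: -52827796337/10395189630 ≈ -5.0819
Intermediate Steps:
g(o) = -1 + 2*o² (g(o) = (o² + o*o) - 1 = (o² + o²) - 1 = 2*o² - 1 = -1 + 2*o²)
Z(P) = P*(-8 + P)
Z(-81)/(-257243) - 408458*1/((213 - 33)*g(15)) = -81*(-8 - 81)/(-257243) - 408458*1/((-1 + 2*15²)*(213 - 33)) = -81*(-89)*(-1/257243) - 408458*1/(180*(-1 + 2*225)) = 7209*(-1/257243) - 408458*1/(180*(-1 + 450)) = -7209/257243 - 408458/(180*449) = -7209/257243 - 408458/80820 = -7209/257243 - 408458*1/80820 = -7209/257243 - 204229/40410 = -52827796337/10395189630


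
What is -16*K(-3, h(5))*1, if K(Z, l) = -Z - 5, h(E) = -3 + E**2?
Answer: 32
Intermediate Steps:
K(Z, l) = -5 - Z
-16*K(-3, h(5))*1 = -16*(-5 - 1*(-3))*1 = -16*(-5 + 3)*1 = -16*(-2)*1 = 32*1 = 32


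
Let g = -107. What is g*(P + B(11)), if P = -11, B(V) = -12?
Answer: 2461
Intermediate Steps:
g*(P + B(11)) = -107*(-11 - 12) = -107*(-23) = 2461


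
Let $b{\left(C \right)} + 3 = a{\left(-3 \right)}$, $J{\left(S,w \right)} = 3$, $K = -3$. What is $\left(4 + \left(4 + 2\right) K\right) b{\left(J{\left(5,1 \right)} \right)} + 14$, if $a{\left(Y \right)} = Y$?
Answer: $98$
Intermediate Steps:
$b{\left(C \right)} = -6$ ($b{\left(C \right)} = -3 - 3 = -6$)
$\left(4 + \left(4 + 2\right) K\right) b{\left(J{\left(5,1 \right)} \right)} + 14 = \left(4 + \left(4 + 2\right) \left(-3\right)\right) \left(-6\right) + 14 = \left(4 + 6 \left(-3\right)\right) \left(-6\right) + 14 = \left(4 - 18\right) \left(-6\right) + 14 = \left(-14\right) \left(-6\right) + 14 = 84 + 14 = 98$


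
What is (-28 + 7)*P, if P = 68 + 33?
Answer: -2121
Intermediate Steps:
P = 101
(-28 + 7)*P = (-28 + 7)*101 = -21*101 = -2121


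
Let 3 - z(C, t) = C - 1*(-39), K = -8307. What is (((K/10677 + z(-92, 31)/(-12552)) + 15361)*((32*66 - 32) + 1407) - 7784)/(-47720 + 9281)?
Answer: -299045398553795/214646105169 ≈ -1393.2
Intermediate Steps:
z(C, t) = -36 - C (z(C, t) = 3 - (C - 1*(-39)) = 3 - (C + 39) = 3 - (39 + C) = 3 + (-39 - C) = -36 - C)
(((K/10677 + z(-92, 31)/(-12552)) + 15361)*((32*66 - 32) + 1407) - 7784)/(-47720 + 9281) = (((-8307/10677 + (-36 - 1*(-92))/(-12552)) + 15361)*((32*66 - 32) + 1407) - 7784)/(-47720 + 9281) = (((-8307*1/10677 + (-36 + 92)*(-1/12552)) + 15361)*((2112 - 32) + 1407) - 7784)/(-38439) = (((-2769/3559 + 56*(-1/12552)) + 15361)*(2080 + 1407) - 7784)*(-1/38439) = (((-2769/3559 - 7/1569) + 15361)*3487 - 7784)*(-1/38439) = ((-4369474/5584071 + 15361)*3487 - 7784)*(-1/38439) = ((85772545157/5584071)*3487 - 7784)*(-1/38439) = (299088864962459/5584071 - 7784)*(-1/38439) = (299045398553795/5584071)*(-1/38439) = -299045398553795/214646105169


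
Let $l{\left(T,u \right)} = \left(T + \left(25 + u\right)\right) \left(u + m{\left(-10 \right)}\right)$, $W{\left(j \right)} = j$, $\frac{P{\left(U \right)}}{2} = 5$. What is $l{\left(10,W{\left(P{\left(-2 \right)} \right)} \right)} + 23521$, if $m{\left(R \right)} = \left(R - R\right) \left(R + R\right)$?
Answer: $23971$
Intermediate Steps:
$P{\left(U \right)} = 10$ ($P{\left(U \right)} = 2 \cdot 5 = 10$)
$m{\left(R \right)} = 0$ ($m{\left(R \right)} = 0 \cdot 2 R = 0$)
$l{\left(T,u \right)} = u \left(25 + T + u\right)$ ($l{\left(T,u \right)} = \left(T + \left(25 + u\right)\right) \left(u + 0\right) = \left(25 + T + u\right) u = u \left(25 + T + u\right)$)
$l{\left(10,W{\left(P{\left(-2 \right)} \right)} \right)} + 23521 = 10 \left(25 + 10 + 10\right) + 23521 = 10 \cdot 45 + 23521 = 450 + 23521 = 23971$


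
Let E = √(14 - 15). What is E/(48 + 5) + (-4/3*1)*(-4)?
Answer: 16/3 + I/53 ≈ 5.3333 + 0.018868*I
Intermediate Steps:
E = I (E = √(-1) = I ≈ 1.0*I)
E/(48 + 5) + (-4/3*1)*(-4) = I/(48 + 5) + (-4/3*1)*(-4) = I/53 + (-4*⅓*1)*(-4) = I/53 - 4/3*1*(-4) = I/53 - 4/3*(-4) = I/53 + 16/3 = 16/3 + I/53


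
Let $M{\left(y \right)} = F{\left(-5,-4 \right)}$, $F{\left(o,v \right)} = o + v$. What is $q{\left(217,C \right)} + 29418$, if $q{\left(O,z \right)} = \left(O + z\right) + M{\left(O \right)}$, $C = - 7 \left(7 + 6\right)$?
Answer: $29535$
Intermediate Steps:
$M{\left(y \right)} = -9$ ($M{\left(y \right)} = -5 - 4 = -9$)
$C = -91$ ($C = \left(-7\right) 13 = -91$)
$q{\left(O,z \right)} = -9 + O + z$ ($q{\left(O,z \right)} = \left(O + z\right) - 9 = -9 + O + z$)
$q{\left(217,C \right)} + 29418 = \left(-9 + 217 - 91\right) + 29418 = 117 + 29418 = 29535$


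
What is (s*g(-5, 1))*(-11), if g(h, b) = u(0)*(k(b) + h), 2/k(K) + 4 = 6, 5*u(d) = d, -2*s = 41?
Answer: 0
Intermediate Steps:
s = -41/2 (s = -½*41 = -41/2 ≈ -20.500)
u(d) = d/5
k(K) = 1 (k(K) = 2/(-4 + 6) = 2/2 = 2*(½) = 1)
g(h, b) = 0 (g(h, b) = ((⅕)*0)*(1 + h) = 0*(1 + h) = 0)
(s*g(-5, 1))*(-11) = -41/2*0*(-11) = 0*(-11) = 0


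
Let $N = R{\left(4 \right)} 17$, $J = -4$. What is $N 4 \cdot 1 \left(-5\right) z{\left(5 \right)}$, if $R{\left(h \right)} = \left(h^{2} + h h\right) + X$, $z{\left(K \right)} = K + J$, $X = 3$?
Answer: $-11900$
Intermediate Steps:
$z{\left(K \right)} = -4 + K$ ($z{\left(K \right)} = K - 4 = -4 + K$)
$R{\left(h \right)} = 3 + 2 h^{2}$ ($R{\left(h \right)} = \left(h^{2} + h h\right) + 3 = \left(h^{2} + h^{2}\right) + 3 = 2 h^{2} + 3 = 3 + 2 h^{2}$)
$N = 595$ ($N = \left(3 + 2 \cdot 4^{2}\right) 17 = \left(3 + 2 \cdot 16\right) 17 = \left(3 + 32\right) 17 = 35 \cdot 17 = 595$)
$N 4 \cdot 1 \left(-5\right) z{\left(5 \right)} = 595 \cdot 4 \cdot 1 \left(-5\right) \left(-4 + 5\right) = 595 \cdot 4 \left(-5\right) 1 = 595 \left(-20\right) 1 = \left(-11900\right) 1 = -11900$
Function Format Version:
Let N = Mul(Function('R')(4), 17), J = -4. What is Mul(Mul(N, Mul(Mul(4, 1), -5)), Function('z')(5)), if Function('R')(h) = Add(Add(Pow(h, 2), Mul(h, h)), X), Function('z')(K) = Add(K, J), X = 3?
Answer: -11900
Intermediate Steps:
Function('z')(K) = Add(-4, K) (Function('z')(K) = Add(K, -4) = Add(-4, K))
Function('R')(h) = Add(3, Mul(2, Pow(h, 2))) (Function('R')(h) = Add(Add(Pow(h, 2), Mul(h, h)), 3) = Add(Add(Pow(h, 2), Pow(h, 2)), 3) = Add(Mul(2, Pow(h, 2)), 3) = Add(3, Mul(2, Pow(h, 2))))
N = 595 (N = Mul(Add(3, Mul(2, Pow(4, 2))), 17) = Mul(Add(3, Mul(2, 16)), 17) = Mul(Add(3, 32), 17) = Mul(35, 17) = 595)
Mul(Mul(N, Mul(Mul(4, 1), -5)), Function('z')(5)) = Mul(Mul(595, Mul(Mul(4, 1), -5)), Add(-4, 5)) = Mul(Mul(595, Mul(4, -5)), 1) = Mul(Mul(595, -20), 1) = Mul(-11900, 1) = -11900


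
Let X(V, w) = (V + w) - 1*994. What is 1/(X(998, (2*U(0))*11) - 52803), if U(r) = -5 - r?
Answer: -1/52909 ≈ -1.8900e-5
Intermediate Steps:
X(V, w) = -994 + V + w (X(V, w) = (V + w) - 994 = -994 + V + w)
1/(X(998, (2*U(0))*11) - 52803) = 1/((-994 + 998 + (2*(-5 - 1*0))*11) - 52803) = 1/((-994 + 998 + (2*(-5 + 0))*11) - 52803) = 1/((-994 + 998 + (2*(-5))*11) - 52803) = 1/((-994 + 998 - 10*11) - 52803) = 1/((-994 + 998 - 110) - 52803) = 1/(-106 - 52803) = 1/(-52909) = -1/52909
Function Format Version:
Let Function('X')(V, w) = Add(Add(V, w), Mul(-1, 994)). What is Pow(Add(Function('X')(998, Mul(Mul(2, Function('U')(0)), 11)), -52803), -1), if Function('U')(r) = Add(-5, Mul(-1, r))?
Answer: Rational(-1, 52909) ≈ -1.8900e-5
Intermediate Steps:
Function('X')(V, w) = Add(-994, V, w) (Function('X')(V, w) = Add(Add(V, w), -994) = Add(-994, V, w))
Pow(Add(Function('X')(998, Mul(Mul(2, Function('U')(0)), 11)), -52803), -1) = Pow(Add(Add(-994, 998, Mul(Mul(2, Add(-5, Mul(-1, 0))), 11)), -52803), -1) = Pow(Add(Add(-994, 998, Mul(Mul(2, Add(-5, 0)), 11)), -52803), -1) = Pow(Add(Add(-994, 998, Mul(Mul(2, -5), 11)), -52803), -1) = Pow(Add(Add(-994, 998, Mul(-10, 11)), -52803), -1) = Pow(Add(Add(-994, 998, -110), -52803), -1) = Pow(Add(-106, -52803), -1) = Pow(-52909, -1) = Rational(-1, 52909)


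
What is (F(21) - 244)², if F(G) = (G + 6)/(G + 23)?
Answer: 114682681/1936 ≈ 59237.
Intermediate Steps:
F(G) = (6 + G)/(23 + G)
(F(21) - 244)² = ((6 + 21)/(23 + 21) - 244)² = (27/44 - 244)² = (-10709/44)² = 114682681/1936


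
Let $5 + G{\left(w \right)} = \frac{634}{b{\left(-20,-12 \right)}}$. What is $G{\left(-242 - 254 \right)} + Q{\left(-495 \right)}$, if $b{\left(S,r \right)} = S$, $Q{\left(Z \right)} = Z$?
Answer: $- \frac{5317}{10} \approx -531.7$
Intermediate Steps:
$G{\left(w \right)} = - \frac{367}{10}$ ($G{\left(w \right)} = -5 + \frac{634}{-20} = -5 + 634 \left(- \frac{1}{20}\right) = -5 - \frac{317}{10} = - \frac{367}{10}$)
$G{\left(-242 - 254 \right)} + Q{\left(-495 \right)} = - \frac{367}{10} - 495 = - \frac{5317}{10}$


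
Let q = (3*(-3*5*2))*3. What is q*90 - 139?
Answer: -24439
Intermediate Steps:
q = -270 (q = (3*(-15*2))*3 = (3*(-30))*3 = -90*3 = -270)
q*90 - 139 = -270*90 - 139 = -24300 - 139 = -24439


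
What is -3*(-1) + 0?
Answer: 3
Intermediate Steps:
-3*(-1) + 0 = 3 + 0 = 3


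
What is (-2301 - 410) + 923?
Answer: -1788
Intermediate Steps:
(-2301 - 410) + 923 = -2711 + 923 = -1788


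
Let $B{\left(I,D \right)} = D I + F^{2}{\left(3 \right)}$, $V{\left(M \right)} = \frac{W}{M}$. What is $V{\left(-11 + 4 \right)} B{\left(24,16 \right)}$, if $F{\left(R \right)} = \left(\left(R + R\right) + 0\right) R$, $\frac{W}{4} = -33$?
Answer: $\frac{93456}{7} \approx 13351.0$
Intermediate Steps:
$W = -132$ ($W = 4 \left(-33\right) = -132$)
$F{\left(R \right)} = 2 R^{2}$ ($F{\left(R \right)} = \left(2 R + 0\right) R = 2 R R = 2 R^{2}$)
$V{\left(M \right)} = - \frac{132}{M}$
$B{\left(I,D \right)} = 324 + D I$ ($B{\left(I,D \right)} = D I + \left(2 \cdot 3^{2}\right)^{2} = D I + \left(2 \cdot 9\right)^{2} = D I + 18^{2} = D I + 324 = 324 + D I$)
$V{\left(-11 + 4 \right)} B{\left(24,16 \right)} = - \frac{132}{-11 + 4} \left(324 + 16 \cdot 24\right) = - \frac{132}{-7} \left(324 + 384\right) = \left(-132\right) \left(- \frac{1}{7}\right) 708 = \frac{132}{7} \cdot 708 = \frac{93456}{7}$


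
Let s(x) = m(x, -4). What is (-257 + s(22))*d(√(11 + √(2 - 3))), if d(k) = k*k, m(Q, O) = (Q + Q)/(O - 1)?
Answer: -14619/5 - 1329*I/5 ≈ -2923.8 - 265.8*I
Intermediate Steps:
m(Q, O) = 2*Q/(-1 + O) (m(Q, O) = (2*Q)/(-1 + O) = 2*Q/(-1 + O))
s(x) = -2*x/5 (s(x) = 2*x/(-1 - 4) = 2*x/(-5) = 2*x*(-⅕) = -2*x/5)
d(k) = k²
(-257 + s(22))*d(√(11 + √(2 - 3))) = (-257 - ⅖*22)*(√(11 + √(2 - 3)))² = (-257 - 44/5)*(√(11 + √(-1)))² = -(14619/5 + 1329*I/5) = -1329*(11 + I)/5 = -14619/5 - 1329*I/5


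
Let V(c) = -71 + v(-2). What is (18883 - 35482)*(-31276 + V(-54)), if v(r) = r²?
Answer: 520262457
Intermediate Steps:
V(c) = -67 (V(c) = -71 + (-2)² = -71 + 4 = -67)
(18883 - 35482)*(-31276 + V(-54)) = (18883 - 35482)*(-31276 - 67) = -16599*(-31343) = 520262457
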